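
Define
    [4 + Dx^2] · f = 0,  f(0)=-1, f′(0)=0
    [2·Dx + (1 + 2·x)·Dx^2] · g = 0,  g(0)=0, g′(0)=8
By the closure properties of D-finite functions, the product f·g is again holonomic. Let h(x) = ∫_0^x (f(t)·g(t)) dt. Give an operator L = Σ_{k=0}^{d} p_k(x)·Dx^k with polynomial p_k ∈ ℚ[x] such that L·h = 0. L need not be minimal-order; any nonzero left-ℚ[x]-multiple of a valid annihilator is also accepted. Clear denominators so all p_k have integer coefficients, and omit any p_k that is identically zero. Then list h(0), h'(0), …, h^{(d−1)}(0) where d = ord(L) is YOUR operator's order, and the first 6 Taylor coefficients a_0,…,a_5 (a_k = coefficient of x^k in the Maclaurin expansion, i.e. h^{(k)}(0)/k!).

f: a_k = -1, 0, 2, 0, -2/3, 0, …
g: a_k = 0, 8, -8, 32/3, -16, 128/5, …
h₀=f·g: eliminate ⇒ L₀, order ≤ 2·2.
h=∫₀ˣh₀: take L = L₀·Dx.
L = (-48 + 192·x + 1216·x^2 + 2048·x^3 + 1024·x^4)·Dx + (32 + 320·x + 768·x^2 + 512·x^3)·Dx^2 + (160·x + 672·x^2 + 1024·x^3 + 512·x^4)·Dx^3 + (8 + 80·x + 192·x^2 + 128·x^3)·Dx^4 + (3 + 28·x + 92·x^2 + 128·x^3 + 64·x^4)·Dx^5  (order 5).
h: a_k = 0, 0, -4, 8/3, 4/3, 0, …
ICs: h(0) = 0, h′(0) = 0, h′′(0) = -8, h′′′(0) = 16, h′′′′(0) = 32.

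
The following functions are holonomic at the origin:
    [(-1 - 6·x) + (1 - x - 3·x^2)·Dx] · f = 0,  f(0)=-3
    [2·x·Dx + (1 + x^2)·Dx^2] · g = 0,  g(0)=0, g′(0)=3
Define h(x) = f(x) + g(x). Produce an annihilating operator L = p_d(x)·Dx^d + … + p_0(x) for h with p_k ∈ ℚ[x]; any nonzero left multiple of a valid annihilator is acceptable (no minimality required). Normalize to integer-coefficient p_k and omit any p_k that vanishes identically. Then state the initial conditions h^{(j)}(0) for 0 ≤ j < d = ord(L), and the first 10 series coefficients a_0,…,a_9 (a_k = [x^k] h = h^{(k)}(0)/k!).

f: a_k = -3, -3, -12, -21, -57, -120, -291, -651, -1524, -3477, …
g: a_k = 0, 3, 0, -1, 0, 3/5, 0, -3/7, 0, 1/3, …
Sum ⇒ L₀ = lclm(L_f,L_g) in ℚ(x)⟨Dx⟩.
L = (-8 + 32·x + 300·x^2 + 504·x^3 + 1134·x^4 + 162·x^6)·Dx + (22 + 148·x + 184·x^2 + 576·x^3 + 441·x^4 + 918·x^5 + 27·x^6 + 162·x^7)·Dx^2 + (-4 - 6·x - 18·x^2 + 60·x^3 + 85·x^4 + 75·x^5 + 126·x^6 + 9·x^7 + 27·x^8)·Dx^3  (order 3).
h: a_k = -3, 0, -12, -22, -57, -597/5, -291, -4560/7, -1524, -10430/3, …
ICs: h(0) = -3, h′(0) = 0, h′′(0) = -24.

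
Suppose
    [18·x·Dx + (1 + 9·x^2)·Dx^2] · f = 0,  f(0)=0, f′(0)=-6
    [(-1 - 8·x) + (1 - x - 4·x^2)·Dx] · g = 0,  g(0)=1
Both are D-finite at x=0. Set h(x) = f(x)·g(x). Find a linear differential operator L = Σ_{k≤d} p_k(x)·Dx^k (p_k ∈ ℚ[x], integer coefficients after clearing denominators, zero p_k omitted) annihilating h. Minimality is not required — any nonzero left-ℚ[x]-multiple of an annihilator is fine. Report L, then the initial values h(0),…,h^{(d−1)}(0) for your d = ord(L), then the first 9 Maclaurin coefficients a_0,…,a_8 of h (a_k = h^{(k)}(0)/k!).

f: a_k = 0, -6, 0, 18, 0, -486/5, 0, 4374/7, 0, …
g: a_k = 1, 1, 5, 9, 29, 65, 181, 441, 1165, …
h₀=f·g: eliminate ⇒ L₀, order ≤ 2·1.
L = (8 + 18·x + 216·x^2) + (2 - 2·x + 36·x^2 + 216·x^3)·Dx + (-1 + x - 5·x^2 + 9·x^3 + 36·x^4)·Dx^2  (order 2).
h: a_k = 0, -6, -6, -12, -36, -906/5, -1626/5, -2976/7, -60408/35, …
ICs: h(0) = 0, h′(0) = -6.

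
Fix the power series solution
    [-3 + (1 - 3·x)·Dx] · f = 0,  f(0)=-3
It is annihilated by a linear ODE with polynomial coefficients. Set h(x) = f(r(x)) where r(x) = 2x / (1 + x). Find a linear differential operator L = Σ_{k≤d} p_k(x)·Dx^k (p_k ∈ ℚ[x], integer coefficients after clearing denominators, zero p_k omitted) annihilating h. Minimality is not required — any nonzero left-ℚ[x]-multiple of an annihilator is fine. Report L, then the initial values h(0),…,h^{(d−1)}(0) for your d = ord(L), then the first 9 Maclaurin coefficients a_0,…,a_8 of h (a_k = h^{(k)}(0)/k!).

L = 6 + (-1 + 4·x + 5·x^2)·Dx  (order 1).
h: a_k = -3, -18, -90, -450, -2250, -11250, -56250, -281250, -1406250, …
ICs: h(0) = -3.

f: a_k = -3, -9, -27, -81, -243, -729, -2187, -6561, -19683, …
f∘r: x↦r, Dx↦Dx/r' in L_f ⇒ L₀.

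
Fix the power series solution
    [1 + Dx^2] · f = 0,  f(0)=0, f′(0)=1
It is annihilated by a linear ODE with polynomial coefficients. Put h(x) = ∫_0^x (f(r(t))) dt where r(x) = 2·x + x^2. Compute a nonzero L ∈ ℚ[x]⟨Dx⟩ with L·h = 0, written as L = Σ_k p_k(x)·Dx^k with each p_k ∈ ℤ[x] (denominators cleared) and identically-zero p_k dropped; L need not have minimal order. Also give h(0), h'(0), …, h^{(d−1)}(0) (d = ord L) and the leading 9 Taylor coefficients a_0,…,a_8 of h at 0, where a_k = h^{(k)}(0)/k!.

L = (4 + 12·x + 12·x^2 + 4·x^3)·Dx - Dx^2 + (1 + x)·Dx^3  (order 3).
h: a_k = 0, 0, 1, 1/3, -1/3, -2/5, -11/90, 1/14, 101/1260, …
ICs: h(0) = 0, h′(0) = 0, h′′(0) = 2.

f: a_k = 0, 1, 0, -1/6, 0, 1/120, 0, -1/5040, 0, …
Change of var in L_f (x↦r) gives L₀.
Integrate: L := L₀·Dx.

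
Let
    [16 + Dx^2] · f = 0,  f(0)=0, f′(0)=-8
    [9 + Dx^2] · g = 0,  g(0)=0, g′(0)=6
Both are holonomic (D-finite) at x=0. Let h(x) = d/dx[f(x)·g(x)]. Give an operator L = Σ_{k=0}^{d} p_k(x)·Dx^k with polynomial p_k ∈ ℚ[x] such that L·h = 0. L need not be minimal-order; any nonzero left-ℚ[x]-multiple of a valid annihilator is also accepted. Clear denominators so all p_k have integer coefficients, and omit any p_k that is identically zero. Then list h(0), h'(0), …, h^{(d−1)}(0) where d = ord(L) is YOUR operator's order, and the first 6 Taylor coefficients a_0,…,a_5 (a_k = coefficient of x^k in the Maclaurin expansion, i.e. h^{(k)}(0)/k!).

f: a_k = 0, -8, 0, 64/3, 0, -256/15, …
g: a_k = 0, 6, 0, -9, 0, 81/20, …
h₀=f·g: eliminate ⇒ L₀, order ≤ 2·2.
h₀' ⇒ L via d/dx closure of L₀.
L = 49 + 50·Dx^2 + Dx^4  (order 4).
h: a_k = 0, -96, 0, 800, 0, -9804/5, …
ICs: h(0) = 0, h′(0) = -96, h′′(0) = 0, h′′′(0) = 4800.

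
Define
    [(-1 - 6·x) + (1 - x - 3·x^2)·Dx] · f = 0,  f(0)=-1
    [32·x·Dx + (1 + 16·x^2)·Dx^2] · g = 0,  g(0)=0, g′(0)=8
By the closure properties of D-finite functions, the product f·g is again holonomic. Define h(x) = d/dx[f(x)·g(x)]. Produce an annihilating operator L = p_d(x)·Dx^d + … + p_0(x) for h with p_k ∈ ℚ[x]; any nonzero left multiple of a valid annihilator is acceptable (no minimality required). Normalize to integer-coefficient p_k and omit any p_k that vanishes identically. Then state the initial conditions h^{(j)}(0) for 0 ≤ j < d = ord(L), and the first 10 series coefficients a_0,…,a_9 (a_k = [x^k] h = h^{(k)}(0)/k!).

L = (-74 + 8736·x^2 + 18432·x^3 + 82944·x^4) + (25 + 182·x - 48·x^2 + 96·x^3 + 18432·x^4 + 55296·x^5)·Dx + (-3 - 13·x - 167·x^2 - 16·x^3 - 1472·x^4 + 3072·x^5 + 6912·x^6)·Dx^2  (order 2).
h: a_k = -8, -16, 32, -160/3, -5864/3, -12928/5, 323128/15, 1499072/105, -14879776/35, -3769520/9, …
ICs: h(0) = -8, h′(0) = -16.

f: a_k = -1, -1, -4, -7, -19, -40, -97, -217, -508, -1159, …
g: a_k = 0, 8, 0, -128/3, 0, 2048/5, 0, -32768/7, 0, 524288/9, …
Sym-product of L_f,L_g gives L₀ (≤ ord 2).
Differentiate: ansatz ord ≤ ord L₀ ⇒ L.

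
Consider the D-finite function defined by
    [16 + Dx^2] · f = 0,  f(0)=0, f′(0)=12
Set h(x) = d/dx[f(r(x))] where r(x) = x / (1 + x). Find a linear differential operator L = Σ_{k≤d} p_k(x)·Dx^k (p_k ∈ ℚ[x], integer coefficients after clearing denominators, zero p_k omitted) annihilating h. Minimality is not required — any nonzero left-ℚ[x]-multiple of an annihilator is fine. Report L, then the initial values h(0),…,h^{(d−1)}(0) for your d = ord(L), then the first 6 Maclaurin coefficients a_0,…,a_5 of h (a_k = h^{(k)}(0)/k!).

f: a_k = 0, 12, 0, -32, 0, 128/5, …
f∘r: x↦r, Dx↦Dx/r' in L_f ⇒ L₀.
h₀' ⇒ L via d/dx closure of L₀.
L = (22 + 12·x + 6·x^2) + (6 + 18·x + 18·x^2 + 6·x^3)·Dx + (1 + 4·x + 6·x^2 + 4·x^3 + x^4)·Dx^2  (order 2).
h: a_k = 12, -24, -60, 336, -772, 1080, …
ICs: h(0) = 12, h′(0) = -24.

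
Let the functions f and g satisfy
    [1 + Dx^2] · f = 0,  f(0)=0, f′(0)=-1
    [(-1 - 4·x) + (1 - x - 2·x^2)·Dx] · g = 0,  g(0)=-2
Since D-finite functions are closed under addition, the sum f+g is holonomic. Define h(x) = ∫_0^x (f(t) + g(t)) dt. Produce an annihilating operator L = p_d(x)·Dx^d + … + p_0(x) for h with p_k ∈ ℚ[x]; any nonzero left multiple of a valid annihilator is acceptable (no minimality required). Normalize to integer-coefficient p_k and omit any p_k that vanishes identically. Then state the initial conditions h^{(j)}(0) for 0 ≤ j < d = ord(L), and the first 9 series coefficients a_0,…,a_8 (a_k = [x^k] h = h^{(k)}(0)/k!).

L = (-31 - 146·x - 133·x^2 - 184·x^3 - 20·x^4 - 16·x^5)·Dx + (7 + 3·x - 3·x^2 - 37·x^3 - 42·x^4 - 12·x^5 - 8·x^6)·Dx^2 + (-31 - 146·x - 133·x^2 - 184·x^3 - 20·x^4 - 16·x^5)·Dx^3 + (7 + 3·x - 3·x^2 - 37·x^3 - 42·x^4 - 12·x^5 - 8·x^6)·Dx^4  (order 4).
h: a_k = 0, -2, -3/2, -2, -59/24, -22/5, -5041/720, -86/7, -856799/40320, …
ICs: h(0) = 0, h′(0) = -2, h′′(0) = -3, h′′′(0) = -12.

f: a_k = 0, -1, 0, 1/6, 0, -1/120, 0, 1/5040, 0, …
g: a_k = -2, -2, -6, -10, -22, -42, -86, -170, -342, …
L₀ := lclm(L_f,L_g); ord L₀ ≤ 2+1.
h=∫₀ˣh₀: take L = L₀·Dx.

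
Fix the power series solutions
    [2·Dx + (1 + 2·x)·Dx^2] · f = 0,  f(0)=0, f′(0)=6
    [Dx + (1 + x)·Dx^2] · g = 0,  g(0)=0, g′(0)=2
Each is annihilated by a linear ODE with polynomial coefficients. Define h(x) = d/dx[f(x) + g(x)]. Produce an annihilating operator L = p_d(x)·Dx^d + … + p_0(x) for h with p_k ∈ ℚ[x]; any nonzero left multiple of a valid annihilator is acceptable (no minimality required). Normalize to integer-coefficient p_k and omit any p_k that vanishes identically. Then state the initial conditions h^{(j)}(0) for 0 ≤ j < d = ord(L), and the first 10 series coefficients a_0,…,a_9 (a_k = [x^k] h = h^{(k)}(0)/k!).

L = 4 + (6 + 8·x)·Dx + (1 + 3·x + 2·x^2)·Dx^2  (order 2).
h: a_k = 8, -14, 26, -50, 98, -194, 386, -770, 1538, -3074, …
ICs: h(0) = 8, h′(0) = -14.

f: a_k = 0, 6, -6, 8, -12, 96/5, -32, 384/7, -96, 512/3, …
g: a_k = 0, 2, -1, 2/3, -1/2, 2/5, -1/3, 2/7, -1/4, 2/9, …
L₀ := lclm(L_f,L_g); ord L₀ ≤ 2+2.
Differentiate: ansatz ord ≤ ord L₀ ⇒ L.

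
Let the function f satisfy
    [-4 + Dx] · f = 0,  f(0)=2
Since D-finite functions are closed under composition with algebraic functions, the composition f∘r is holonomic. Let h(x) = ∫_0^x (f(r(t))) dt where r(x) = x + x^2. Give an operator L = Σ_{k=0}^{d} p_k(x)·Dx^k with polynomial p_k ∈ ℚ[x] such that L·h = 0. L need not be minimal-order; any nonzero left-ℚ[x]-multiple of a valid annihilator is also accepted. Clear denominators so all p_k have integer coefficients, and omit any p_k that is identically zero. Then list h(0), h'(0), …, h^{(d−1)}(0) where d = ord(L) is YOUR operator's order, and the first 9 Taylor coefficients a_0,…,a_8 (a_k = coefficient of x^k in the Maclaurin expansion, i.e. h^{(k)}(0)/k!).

L = (-4 - 8·x)·Dx + Dx^2  (order 2).
h: a_k = 0, 2, 4, 8, 40/3, 304/15, 416/15, 11072/315, 13024/315, …
ICs: h(0) = 0, h′(0) = 2.

f: a_k = 2, 8, 16, 64/3, 64/3, 256/15, 512/45, 2048/315, 1024/315, …
Change of var in L_f (x↦r) gives L₀.
h=∫₀ˣh₀: take L = L₀·Dx.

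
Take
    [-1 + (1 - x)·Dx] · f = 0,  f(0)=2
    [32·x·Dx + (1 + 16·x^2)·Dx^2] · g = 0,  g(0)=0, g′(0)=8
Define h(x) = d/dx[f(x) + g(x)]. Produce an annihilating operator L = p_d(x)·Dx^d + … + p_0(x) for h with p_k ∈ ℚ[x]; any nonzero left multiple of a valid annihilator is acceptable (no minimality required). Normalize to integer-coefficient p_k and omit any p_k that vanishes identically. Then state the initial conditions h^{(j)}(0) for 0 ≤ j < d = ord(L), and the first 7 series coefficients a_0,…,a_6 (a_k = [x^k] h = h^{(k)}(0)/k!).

L = (-32 + 128·x + 1536·x^2) + (19 - 32·x - 656·x^2 + 1536·x^3)·Dx + (-1 - 15·x - 240·x^3 + 256·x^4)·Dx^2  (order 2).
h: a_k = 10, 4, -122, 8, 2058, 12, -32754, …
ICs: h(0) = 10, h′(0) = 4.

f: a_k = 2, 2, 2, 2, 2, 2, 2, …
g: a_k = 0, 8, 0, -128/3, 0, 2048/5, 0, …
Weyl lclm of L_f,L_g ⇒ L₀ (ord ≤ 3).
h₀' ⇒ L via d/dx closure of L₀.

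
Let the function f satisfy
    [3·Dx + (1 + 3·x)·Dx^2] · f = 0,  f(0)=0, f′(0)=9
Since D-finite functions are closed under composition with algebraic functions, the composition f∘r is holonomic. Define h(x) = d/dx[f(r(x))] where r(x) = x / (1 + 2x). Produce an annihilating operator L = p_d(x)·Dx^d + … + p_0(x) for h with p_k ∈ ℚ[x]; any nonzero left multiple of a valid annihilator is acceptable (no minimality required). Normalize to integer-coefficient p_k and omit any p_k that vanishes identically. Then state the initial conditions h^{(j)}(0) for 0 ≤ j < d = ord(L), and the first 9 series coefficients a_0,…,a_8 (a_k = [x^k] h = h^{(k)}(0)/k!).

L = (7 + 20·x) + (1 + 7·x + 10·x^2)·Dx  (order 1).
h: a_k = 9, -63, 351, -1827, 9279, -46683, 233991, -1171107, 5857839, …
ICs: h(0) = 9.

f: a_k = 0, 9, -27/2, 27, -243/4, 729/5, -729/2, 6561/7, -19683/8, …
h₀=f(r): pull back L_f along r ⇒ L₀.
Derive L from L₀ (diff closure).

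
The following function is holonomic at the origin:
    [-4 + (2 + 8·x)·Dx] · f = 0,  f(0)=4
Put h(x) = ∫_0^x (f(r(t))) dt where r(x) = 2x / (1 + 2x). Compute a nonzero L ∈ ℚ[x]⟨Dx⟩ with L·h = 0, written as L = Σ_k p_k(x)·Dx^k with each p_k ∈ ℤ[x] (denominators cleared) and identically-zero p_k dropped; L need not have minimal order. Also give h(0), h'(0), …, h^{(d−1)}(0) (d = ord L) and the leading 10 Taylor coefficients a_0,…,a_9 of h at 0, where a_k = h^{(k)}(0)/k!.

f: a_k = 4, 8, -8, 16, -40, 112, -336, 1056, -3432, 11440, …
h₀=f(r): pull back L_f along r ⇒ L₀.
h=∫₀ˣh₀: take L = L₀·Dx.
L = -4·Dx + (1 + 12·x + 20·x^2)·Dx^2  (order 2).
h: a_k = 0, 4, 8, -64/3, 80, -384, 2176, -96256/7, 93568, -6041600/9, …
ICs: h(0) = 0, h′(0) = 4.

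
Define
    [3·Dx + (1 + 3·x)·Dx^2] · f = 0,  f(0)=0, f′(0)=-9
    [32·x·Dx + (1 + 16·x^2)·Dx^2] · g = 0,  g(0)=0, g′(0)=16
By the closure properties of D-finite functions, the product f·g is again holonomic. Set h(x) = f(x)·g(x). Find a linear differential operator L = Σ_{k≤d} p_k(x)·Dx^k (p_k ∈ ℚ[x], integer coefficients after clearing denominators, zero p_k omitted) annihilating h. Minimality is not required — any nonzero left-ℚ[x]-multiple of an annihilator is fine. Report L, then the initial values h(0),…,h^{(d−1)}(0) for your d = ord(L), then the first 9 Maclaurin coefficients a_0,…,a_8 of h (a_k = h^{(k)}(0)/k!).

L = (15744 + 89280·x + 811008·x^2 + 5299200·x^3 + 13271040·x^4 + 17252352·x^5 + 21233664·x^7)·Dx + (4258 + 91200·x + 775488·x^2 + 4635648·x^3 + 18247680·x^4 + 41140224·x^5 + 46448640·x^6 + 21233664·x^7 + 74317824·x^8)·Dx^2 + (492 + 12548·x + 131328·x^2 + 747968·x^3 + 3219456·x^4 + 10146816·x^5 + 21233664·x^6 + 24920064·x^7 + 21233664·x^8 + 42467328·x^9)·Dx^3 + (73 + 822·x + 6161·x^2 + 34944·x^3 + 151168·x^4 + 500736·x^5 + 1322496·x^6 + 2654208·x^7 + 3244032·x^8 + 3538944·x^9 + 5308416·x^10)·Dx^4  (order 4).
h: a_k = 0, 0, -144, 216, 336, -180, -37008/5, 58536/5, 297936/5, …
ICs: h(0) = 0, h′(0) = 0, h′′(0) = -288, h′′′(0) = 1296.

f: a_k = 0, -9, 27/2, -27, 243/4, -729/5, 729/2, -6561/7, 19683/8, …
g: a_k = 0, 16, 0, -256/3, 0, 4096/5, 0, -65536/7, 0, …
Product ⇒ symmetric product L₀, ord ≤ 4.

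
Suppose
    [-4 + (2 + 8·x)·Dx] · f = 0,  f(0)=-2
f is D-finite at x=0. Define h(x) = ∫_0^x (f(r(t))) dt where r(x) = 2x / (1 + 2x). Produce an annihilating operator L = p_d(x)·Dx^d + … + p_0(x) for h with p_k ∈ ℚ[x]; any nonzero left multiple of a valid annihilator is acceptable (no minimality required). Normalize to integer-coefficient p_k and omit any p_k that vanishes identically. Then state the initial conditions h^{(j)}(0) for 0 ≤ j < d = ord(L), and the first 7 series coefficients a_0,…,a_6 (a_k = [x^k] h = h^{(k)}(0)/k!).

f: a_k = -2, -4, 4, -8, 20, -56, 168, …
Substitute x→r, Dx→(1/r')Dx; clear ⇒ L₀.
∫: right-multiply L₀ by Dx.
L = -4·Dx + (1 + 12·x + 20·x^2)·Dx^2  (order 2).
h: a_k = 0, -2, -4, 32/3, -40, 192, -1088, …
ICs: h(0) = 0, h′(0) = -2.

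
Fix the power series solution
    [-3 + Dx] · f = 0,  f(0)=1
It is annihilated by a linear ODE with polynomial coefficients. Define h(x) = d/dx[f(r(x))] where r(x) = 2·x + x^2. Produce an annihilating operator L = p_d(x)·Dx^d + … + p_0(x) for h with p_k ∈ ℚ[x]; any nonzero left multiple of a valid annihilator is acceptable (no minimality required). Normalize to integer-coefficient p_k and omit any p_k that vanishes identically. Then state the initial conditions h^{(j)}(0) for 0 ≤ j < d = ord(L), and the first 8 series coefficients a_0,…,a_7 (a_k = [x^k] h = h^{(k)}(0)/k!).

L = (7 + 12·x + 6·x^2) + (-1 - x)·Dx  (order 1).
h: a_k = 6, 42, 162, 450, 999, 9369/5, 15363/5, 157761/35, …
ICs: h(0) = 6.

f: a_k = 1, 3, 9/2, 9/2, 27/8, 81/40, 81/80, 243/560, …
Substitute x→r, Dx→(1/r')Dx; clear ⇒ L₀.
h₀' ⇒ L via d/dx closure of L₀.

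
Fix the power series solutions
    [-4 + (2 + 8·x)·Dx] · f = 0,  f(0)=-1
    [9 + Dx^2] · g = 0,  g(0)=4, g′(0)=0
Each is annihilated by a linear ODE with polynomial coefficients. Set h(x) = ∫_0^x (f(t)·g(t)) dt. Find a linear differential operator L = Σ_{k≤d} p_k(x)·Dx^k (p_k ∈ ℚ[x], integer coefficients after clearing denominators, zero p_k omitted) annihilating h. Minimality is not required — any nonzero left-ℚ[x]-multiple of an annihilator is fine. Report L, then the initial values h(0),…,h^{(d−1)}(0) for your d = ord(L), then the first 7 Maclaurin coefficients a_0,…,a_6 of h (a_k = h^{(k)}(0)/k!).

f: a_k = -1, -2, 2, -4, 10, -28, 84, …
g: a_k = 4, 0, -18, 0, 27/2, 0, -81/20, …
f·g: L₀ = L_f ⊗_s L_g, ord ≤ 1·2.
h=∫h₀ ⇒ L = L₀·Dx.
L = (21 + 72·x + 144·x^2)·Dx + (-4 - 16·x)·Dx^2 + (1 + 8·x + 16·x^2)·Dx^3  (order 3).
h: a_k = 0, -4, -4, 26/3, 5, -19/10, -67/6, …
ICs: h(0) = 0, h′(0) = -4, h′′(0) = -8.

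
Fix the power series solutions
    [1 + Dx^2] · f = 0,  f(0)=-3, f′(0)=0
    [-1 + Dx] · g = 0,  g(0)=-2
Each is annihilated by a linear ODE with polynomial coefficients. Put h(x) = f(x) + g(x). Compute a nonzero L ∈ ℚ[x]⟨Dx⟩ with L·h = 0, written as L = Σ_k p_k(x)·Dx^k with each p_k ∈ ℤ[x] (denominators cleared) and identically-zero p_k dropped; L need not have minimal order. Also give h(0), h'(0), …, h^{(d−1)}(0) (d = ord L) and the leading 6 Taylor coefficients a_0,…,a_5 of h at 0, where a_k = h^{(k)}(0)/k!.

f: a_k = -3, 0, 3/2, 0, -1/8, 0, …
g: a_k = -2, -2, -1, -1/3, -1/12, -1/60, …
Weyl lclm of L_f,L_g ⇒ L₀ (ord ≤ 3).
L = -1 + Dx - Dx^2 + Dx^3  (order 3).
h: a_k = -5, -2, 1/2, -1/3, -5/24, -1/60, …
ICs: h(0) = -5, h′(0) = -2, h′′(0) = 1.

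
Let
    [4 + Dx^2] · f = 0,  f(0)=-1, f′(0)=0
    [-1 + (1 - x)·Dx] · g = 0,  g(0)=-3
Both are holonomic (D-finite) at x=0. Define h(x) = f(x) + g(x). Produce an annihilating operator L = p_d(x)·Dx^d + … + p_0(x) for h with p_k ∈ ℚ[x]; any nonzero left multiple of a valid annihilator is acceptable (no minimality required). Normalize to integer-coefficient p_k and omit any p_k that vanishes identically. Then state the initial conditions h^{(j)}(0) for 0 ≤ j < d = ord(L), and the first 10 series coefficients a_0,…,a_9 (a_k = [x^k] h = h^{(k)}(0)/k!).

f: a_k = -1, 0, 2, 0, -2/3, 0, 4/45, 0, -2/315, 0, …
g: a_k = -3, -3, -3, -3, -3, -3, -3, -3, -3, -3, …
f+g: L₀ = lclm(L_f,L_g), ord ≤ 2+1.
L = (-20 + 16·x - 8·x^2) + (12 - 28·x + 24·x^2 - 8·x^3)·Dx + (-5 + 4·x - 2·x^2)·Dx^2 + (3 - 7·x + 6·x^2 - 2·x^3)·Dx^3  (order 3).
h: a_k = -4, -3, -1, -3, -11/3, -3, -131/45, -3, -947/315, -3, …
ICs: h(0) = -4, h′(0) = -3, h′′(0) = -2.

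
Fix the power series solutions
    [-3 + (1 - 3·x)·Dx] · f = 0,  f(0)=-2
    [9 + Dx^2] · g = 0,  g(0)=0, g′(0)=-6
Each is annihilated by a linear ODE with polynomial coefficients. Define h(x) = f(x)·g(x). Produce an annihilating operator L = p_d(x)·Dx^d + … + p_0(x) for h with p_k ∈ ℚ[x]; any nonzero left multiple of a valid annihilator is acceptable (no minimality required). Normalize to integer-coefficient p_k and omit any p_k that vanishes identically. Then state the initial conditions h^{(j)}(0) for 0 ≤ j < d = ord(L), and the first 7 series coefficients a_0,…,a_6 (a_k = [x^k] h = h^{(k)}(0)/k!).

f: a_k = -2, -6, -18, -54, -162, -486, -1458, …
g: a_k = 0, -6, 0, 9, 0, -81/20, 0, …
h₀=f·g: eliminate ⇒ L₀, order ≤ 1·2.
L = (-9 + 27·x) + 6·Dx + (-1 + 3·x)·Dx^2  (order 2).
h: a_k = 0, 12, 36, 90, 270, 8181/10, 24543/10, …
ICs: h(0) = 0, h′(0) = 12.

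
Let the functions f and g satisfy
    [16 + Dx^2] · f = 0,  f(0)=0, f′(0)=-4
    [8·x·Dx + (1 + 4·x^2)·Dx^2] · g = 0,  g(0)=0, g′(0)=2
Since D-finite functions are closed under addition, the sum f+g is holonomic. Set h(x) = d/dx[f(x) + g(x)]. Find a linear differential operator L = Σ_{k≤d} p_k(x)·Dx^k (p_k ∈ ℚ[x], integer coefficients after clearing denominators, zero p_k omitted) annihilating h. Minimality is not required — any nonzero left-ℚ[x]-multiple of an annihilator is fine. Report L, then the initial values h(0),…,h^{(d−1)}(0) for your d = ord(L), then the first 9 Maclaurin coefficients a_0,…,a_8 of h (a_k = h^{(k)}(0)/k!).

L = (-512·x + 5120·x^3 + 4096·x^5) + (16 + 512·x^2 + 2304·x^4 + 2048·x^6)·Dx + (-32·x + 320·x^3 + 256·x^5)·Dx^2 + (1 + 32·x^2 + 144·x^4 + 128·x^6)·Dx^3  (order 3).
h: a_k = -2, 0, 24, 0, -32/3, 0, -4736/45, 0, 159232/315, …
ICs: h(0) = -2, h′(0) = 0, h′′(0) = 48.

f: a_k = 0, -4, 0, 32/3, 0, -128/15, 0, 1024/315, 0, …
g: a_k = 0, 2, 0, -8/3, 0, 32/5, 0, -128/7, 0, …
f+g: L₀ = lclm(L_f,L_g), ord ≤ 2+2.
Differentiate: ansatz ord ≤ ord L₀ ⇒ L.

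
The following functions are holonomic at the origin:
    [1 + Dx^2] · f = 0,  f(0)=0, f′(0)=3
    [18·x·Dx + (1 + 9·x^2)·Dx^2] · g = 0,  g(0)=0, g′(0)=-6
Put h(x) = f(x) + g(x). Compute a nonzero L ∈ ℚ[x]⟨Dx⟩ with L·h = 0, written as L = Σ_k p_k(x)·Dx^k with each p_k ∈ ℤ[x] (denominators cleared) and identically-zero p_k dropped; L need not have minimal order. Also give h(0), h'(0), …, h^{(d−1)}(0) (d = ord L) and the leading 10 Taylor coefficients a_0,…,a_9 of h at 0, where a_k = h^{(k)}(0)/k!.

f: a_k = 0, 3, 0, -1/2, 0, 1/40, 0, -1/1680, 0, 1/120960, …
g: a_k = 0, -6, 0, 18, 0, -486/5, 0, 4374/7, 0, -4374, …
f+g: L₀ = lclm(L_f,L_g), ord ≤ 2+2.
L = (-1926·x + 17820·x^3 + 1458·x^5)·Dx + (-17 + 351·x^2 + 4617·x^4 + 729·x^6)·Dx^2 + (-1926·x + 17820·x^3 + 1458·x^5)·Dx^3 + (-17 + 351·x^2 + 4617·x^4 + 729·x^6)·Dx^4  (order 4).
h: a_k = 0, -3, 0, 35/2, 0, -3887/40, 0, 1049759/1680, 0, -529079039/120960, …
ICs: h(0) = 0, h′(0) = -3, h′′(0) = 0, h′′′(0) = 105.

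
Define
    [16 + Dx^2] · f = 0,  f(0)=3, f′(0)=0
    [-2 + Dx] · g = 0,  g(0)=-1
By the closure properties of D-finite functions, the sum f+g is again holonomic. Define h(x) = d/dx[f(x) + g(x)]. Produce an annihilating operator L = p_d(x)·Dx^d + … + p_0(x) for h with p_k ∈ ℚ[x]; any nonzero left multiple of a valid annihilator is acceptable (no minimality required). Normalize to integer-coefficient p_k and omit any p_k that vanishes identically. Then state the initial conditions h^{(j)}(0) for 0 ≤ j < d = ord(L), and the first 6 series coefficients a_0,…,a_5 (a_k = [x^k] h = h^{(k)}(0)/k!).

L = 32 - 16·Dx + 2·Dx^2 - Dx^3  (order 3).
h: a_k = -2, -52, -4, 376/3, -4/3, -1544/15, …
ICs: h(0) = -2, h′(0) = -52, h′′(0) = -8.

f: a_k = 3, 0, -24, 0, 32, 0, …
g: a_k = -1, -2, -2, -4/3, -2/3, -4/15, …
h₀=f+g: left-lcm gives L₀, ord ≤ 3.
Derive L from L₀ (diff closure).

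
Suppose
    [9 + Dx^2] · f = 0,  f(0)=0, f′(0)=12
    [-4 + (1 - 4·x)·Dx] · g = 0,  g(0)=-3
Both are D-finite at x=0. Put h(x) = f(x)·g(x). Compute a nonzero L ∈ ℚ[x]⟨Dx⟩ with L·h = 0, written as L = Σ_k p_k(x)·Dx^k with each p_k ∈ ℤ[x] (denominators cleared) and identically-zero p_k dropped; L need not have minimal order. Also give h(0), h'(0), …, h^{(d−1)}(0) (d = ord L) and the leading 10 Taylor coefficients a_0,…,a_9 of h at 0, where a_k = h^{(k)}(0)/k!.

f: a_k = 0, 12, 0, -18, 0, 81/10, 0, -243/140, 0, 243/1120, …
g: a_k = -3, -12, -48, -192, -768, -3072, -12288, -49152, -196608, -786432, …
L₀ := L_f ⊗_s L_g (sym. prod.), ord ≤ 2.
L = (-9 + 36·x) + 8·Dx + (-1 + 4·x)·Dx^2  (order 2).
h: a_k = 0, -36, -144, -522, -2088, -83763/10, -167526/5, -18762183/140, -18762183/35, -2401560153/1120, …
ICs: h(0) = 0, h′(0) = -36.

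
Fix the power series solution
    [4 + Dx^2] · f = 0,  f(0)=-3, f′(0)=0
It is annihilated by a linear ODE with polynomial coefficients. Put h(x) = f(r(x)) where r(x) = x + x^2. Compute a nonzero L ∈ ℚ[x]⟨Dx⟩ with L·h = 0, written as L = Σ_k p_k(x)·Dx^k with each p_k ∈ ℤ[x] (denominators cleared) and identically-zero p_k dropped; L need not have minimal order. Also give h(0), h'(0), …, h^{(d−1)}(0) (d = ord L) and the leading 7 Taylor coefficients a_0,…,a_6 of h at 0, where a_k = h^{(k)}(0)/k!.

L = (4 + 24·x + 48·x^2 + 32·x^3) - 2·Dx + (1 + 2·x)·Dx^2  (order 2).
h: a_k = -3, 0, 6, 12, 4, -8, -176/15, …
ICs: h(0) = -3, h′(0) = 0.

f: a_k = -3, 0, 6, 0, -2, 0, 4/15, …
f∘r: x↦r, Dx↦Dx/r' in L_f ⇒ L₀.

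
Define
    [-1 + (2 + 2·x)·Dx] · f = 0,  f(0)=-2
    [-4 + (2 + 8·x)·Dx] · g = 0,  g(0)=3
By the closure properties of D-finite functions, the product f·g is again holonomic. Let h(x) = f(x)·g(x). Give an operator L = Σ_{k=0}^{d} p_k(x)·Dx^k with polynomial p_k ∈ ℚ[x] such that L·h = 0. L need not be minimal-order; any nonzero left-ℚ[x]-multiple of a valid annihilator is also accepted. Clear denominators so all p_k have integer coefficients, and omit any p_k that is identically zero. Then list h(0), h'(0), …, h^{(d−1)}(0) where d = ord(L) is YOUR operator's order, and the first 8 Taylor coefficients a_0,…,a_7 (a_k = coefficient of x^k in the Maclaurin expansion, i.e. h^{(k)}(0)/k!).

f: a_k = -2, -1, 1/4, -1/8, 5/64, -7/128, 21/512, -33/1024, …
g: a_k = 3, 6, -6, 12, -30, 84, -252, 792, …
f·g: L₀ = L_f ⊗_s L_g, ord ≤ 1·1.
L = (-5 - 8·x) + (2 + 10·x + 8·x^2)·Dx  (order 1).
h: a_k = -6, -15, 27/4, -135/8, 2943/64, -17145/128, 210087/512, -1337175/1024, …
ICs: h(0) = -6.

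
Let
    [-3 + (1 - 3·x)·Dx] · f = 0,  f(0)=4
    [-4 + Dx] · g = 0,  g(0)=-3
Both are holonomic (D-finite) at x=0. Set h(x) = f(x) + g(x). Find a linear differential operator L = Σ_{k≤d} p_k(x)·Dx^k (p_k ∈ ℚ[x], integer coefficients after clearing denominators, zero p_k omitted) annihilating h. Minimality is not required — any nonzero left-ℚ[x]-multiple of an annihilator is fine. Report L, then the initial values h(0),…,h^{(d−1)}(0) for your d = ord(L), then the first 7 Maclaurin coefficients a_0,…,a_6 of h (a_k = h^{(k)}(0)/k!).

L = (-24 - 144·x) + (2 + 96·x - 144·x^2)·Dx + (1 - 15·x + 36·x^2)·Dx^2  (order 2).
h: a_k = 1, 0, 12, 76, 292, 4732/5, 43484/15, …
ICs: h(0) = 1, h′(0) = 0.

f: a_k = 4, 12, 36, 108, 324, 972, 2916, …
g: a_k = -3, -12, -24, -32, -32, -128/5, -256/15, …
h₀=f+g: left-lcm gives L₀, ord ≤ 2.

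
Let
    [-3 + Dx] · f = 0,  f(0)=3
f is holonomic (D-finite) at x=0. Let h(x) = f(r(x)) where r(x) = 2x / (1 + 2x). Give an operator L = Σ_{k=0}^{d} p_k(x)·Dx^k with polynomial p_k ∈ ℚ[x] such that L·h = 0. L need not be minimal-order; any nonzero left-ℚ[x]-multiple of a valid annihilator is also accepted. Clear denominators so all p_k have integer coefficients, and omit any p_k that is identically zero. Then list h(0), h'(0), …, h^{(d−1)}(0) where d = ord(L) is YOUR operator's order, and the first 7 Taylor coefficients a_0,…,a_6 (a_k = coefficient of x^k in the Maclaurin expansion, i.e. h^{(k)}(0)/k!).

f: a_k = 3, 9, 27/2, 27/2, 81/8, 243/40, 243/80, …
Substitute x→r, Dx→(1/r')Dx; clear ⇒ L₀.
L = -6 + (1 + 4·x + 4·x^2)·Dx  (order 1).
h: a_k = 3, 18, 18, -36, 18, 252/5, -828/5, …
ICs: h(0) = 3.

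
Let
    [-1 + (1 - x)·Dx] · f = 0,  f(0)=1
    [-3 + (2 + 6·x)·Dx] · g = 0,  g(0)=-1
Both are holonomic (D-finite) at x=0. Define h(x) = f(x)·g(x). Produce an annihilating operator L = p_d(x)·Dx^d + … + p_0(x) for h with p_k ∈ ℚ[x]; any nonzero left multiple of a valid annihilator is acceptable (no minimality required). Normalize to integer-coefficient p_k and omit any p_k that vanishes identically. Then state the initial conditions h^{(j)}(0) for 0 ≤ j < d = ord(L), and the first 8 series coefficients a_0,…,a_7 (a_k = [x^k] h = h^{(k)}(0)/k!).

f: a_k = 1, 1, 1, 1, 1, 1, 1, 1, …
g: a_k = -1, -3/2, 9/8, -27/16, 405/128, -1701/256, 15309/1024, -72171/2048, …
Product ⇒ symmetric product L₀, ord ≤ 1.
L = (5 + 3·x) + (-2 - 4·x + 6·x^2)·Dx  (order 1).
h: a_k = -1, -5/2, -11/8, -49/16, 13/128, -1675/256, 8609/1024, -54953/2048, …
ICs: h(0) = -1.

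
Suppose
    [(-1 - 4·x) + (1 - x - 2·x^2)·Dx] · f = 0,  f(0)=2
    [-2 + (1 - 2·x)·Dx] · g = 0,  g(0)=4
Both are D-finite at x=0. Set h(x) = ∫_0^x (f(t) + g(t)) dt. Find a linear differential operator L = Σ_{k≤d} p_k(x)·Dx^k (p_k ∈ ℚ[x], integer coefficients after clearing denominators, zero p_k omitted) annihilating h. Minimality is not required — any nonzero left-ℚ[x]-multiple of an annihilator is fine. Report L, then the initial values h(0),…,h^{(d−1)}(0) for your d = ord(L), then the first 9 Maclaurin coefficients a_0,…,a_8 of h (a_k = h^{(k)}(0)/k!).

f: a_k = 2, 2, 6, 10, 22, 42, 86, 170, 342, …
g: a_k = 4, 8, 16, 32, 64, 128, 256, 512, 1024, …
Sum ⇒ L₀ = lclm(L_f,L_g) in ℚ(x)⟨Dx⟩.
h=∫h₀ ⇒ L = L₀·Dx.
L = -4·Dx + (-2 - 8·x)·Dx^2 + (1 - x - 2·x^2)·Dx^3  (order 3).
h: a_k = 0, 6, 5, 22/3, 21/2, 86/5, 85/3, 342/7, 341/4, …
ICs: h(0) = 0, h′(0) = 6, h′′(0) = 10.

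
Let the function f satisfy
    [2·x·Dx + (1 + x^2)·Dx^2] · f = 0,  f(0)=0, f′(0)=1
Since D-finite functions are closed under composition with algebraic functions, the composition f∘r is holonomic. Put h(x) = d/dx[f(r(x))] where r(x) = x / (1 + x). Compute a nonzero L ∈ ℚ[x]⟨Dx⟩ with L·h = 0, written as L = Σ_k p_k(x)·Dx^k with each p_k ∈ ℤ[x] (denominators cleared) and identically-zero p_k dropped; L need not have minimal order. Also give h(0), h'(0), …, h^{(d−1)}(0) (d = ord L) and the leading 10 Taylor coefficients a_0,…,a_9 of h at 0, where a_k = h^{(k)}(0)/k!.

f: a_k = 0, 1, 0, -1/3, 0, 1/5, 0, -1/7, 0, 1/9, …
Substitute x→r, Dx→(1/r')Dx; clear ⇒ L₀.
h₀' ⇒ L via d/dx closure of L₀.
L = (2 + 4·x) + (1 + 2·x + 2·x^2)·Dx  (order 1).
h: a_k = 1, -2, 2, 0, -4, 8, -8, 0, 16, -32, …
ICs: h(0) = 1.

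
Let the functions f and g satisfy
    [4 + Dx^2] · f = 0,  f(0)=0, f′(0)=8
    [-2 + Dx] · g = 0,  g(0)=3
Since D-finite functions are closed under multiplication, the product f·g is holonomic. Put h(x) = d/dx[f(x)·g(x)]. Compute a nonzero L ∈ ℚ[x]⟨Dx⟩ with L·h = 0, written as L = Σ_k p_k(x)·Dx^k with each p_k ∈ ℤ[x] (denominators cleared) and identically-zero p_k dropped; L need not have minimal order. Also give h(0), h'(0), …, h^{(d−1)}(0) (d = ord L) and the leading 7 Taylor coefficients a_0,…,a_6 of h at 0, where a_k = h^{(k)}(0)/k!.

L = 8 - 4·Dx + Dx^2  (order 2).
h: a_k = 24, 96, 96, 0, -64, -256/5, -256/15, …
ICs: h(0) = 24, h′(0) = 96.

f: a_k = 0, 8, 0, -16/3, 0, 16/15, 0, …
g: a_k = 3, 6, 6, 4, 2, 4/5, 4/15, …
L₀ := L_f ⊗_s L_g (sym. prod.), ord ≤ 2.
Derive L from L₀ (diff closure).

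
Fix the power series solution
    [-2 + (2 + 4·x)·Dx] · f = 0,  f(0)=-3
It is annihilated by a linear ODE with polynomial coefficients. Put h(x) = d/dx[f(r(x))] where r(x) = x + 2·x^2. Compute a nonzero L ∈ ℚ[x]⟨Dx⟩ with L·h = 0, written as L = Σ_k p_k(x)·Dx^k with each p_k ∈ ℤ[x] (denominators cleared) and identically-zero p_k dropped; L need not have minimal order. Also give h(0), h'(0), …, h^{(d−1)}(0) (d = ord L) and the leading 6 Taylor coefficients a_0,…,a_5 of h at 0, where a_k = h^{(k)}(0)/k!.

L = 3 + (-1 - 6·x - 12·x^2 - 16·x^3)·Dx  (order 1).
h: a_k = -3, -9, 27/2, -9/2, -225/8, 513/8, …
ICs: h(0) = -3.

f: a_k = -3, -3, 3/2, -3/2, 15/8, -21/8, …
Change of var in L_f (x↦r) gives L₀.
h=h₀': d/dx-closure on L₀ ⇒ L.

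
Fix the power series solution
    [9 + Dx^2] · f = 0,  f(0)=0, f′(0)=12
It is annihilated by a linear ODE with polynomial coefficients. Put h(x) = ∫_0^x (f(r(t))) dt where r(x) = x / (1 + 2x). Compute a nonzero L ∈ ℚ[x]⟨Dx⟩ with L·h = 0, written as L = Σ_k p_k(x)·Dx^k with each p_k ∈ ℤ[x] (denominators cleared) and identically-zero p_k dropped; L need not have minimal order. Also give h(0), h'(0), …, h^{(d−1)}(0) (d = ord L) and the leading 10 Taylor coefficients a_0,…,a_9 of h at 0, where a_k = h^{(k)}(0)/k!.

L = 9·Dx + (4 + 24·x + 48·x^2 + 32·x^3)·Dx^2 + (1 + 8·x + 24·x^2 + 32·x^3 + 16·x^4)·Dx^3  (order 3).
h: a_k = 0, 0, 6, -8, 15/2, 12/5, -773/20, 975/7, -429483/1120, 27721/30, …
ICs: h(0) = 0, h′(0) = 0, h′′(0) = 12.

f: a_k = 0, 12, 0, -18, 0, 81/10, 0, -243/140, 0, 243/1120, …
Change of var in L_f (x↦r) gives L₀.
Integrate: L := L₀·Dx.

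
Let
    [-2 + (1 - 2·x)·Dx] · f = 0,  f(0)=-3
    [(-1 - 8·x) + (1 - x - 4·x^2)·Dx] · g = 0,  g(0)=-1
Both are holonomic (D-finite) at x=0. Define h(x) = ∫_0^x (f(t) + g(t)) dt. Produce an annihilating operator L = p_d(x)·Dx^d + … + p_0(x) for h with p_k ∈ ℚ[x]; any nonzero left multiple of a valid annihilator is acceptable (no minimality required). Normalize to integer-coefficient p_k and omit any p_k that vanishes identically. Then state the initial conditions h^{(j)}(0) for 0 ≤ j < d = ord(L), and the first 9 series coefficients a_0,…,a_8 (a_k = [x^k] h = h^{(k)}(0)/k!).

L = (12 - 48·x + 192·x^2 - 128·x^3)·Dx + (-2 - 96·x^2 + 352·x^3 - 256·x^4)·Dx^2 + (-1 + 11·x - 30·x^2 + 80·x^4 - 64·x^5)·Dx^3  (order 3).
h: a_k = 0, -4, -7/2, -17/3, -33/4, -77/5, -161/6, -373/7, -825/8, …
ICs: h(0) = 0, h′(0) = -4, h′′(0) = -7.

f: a_k = -3, -6, -12, -24, -48, -96, -192, -384, -768, …
g: a_k = -1, -1, -5, -9, -29, -65, -181, -441, -1165, …
Weyl lclm of L_f,L_g ⇒ L₀ (ord ≤ 2).
Integrate: L := L₀·Dx.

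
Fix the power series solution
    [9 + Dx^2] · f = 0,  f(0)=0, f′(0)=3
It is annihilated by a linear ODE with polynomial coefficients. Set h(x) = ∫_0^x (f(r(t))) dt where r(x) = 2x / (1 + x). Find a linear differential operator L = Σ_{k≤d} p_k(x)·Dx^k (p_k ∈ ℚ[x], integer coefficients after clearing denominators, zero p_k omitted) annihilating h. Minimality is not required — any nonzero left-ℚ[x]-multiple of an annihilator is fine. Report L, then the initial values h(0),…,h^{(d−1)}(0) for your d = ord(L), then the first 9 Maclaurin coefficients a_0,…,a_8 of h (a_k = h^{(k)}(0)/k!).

L = 36·Dx + (2 + 6·x + 6·x^2 + 2·x^3)·Dx^2 + (1 + 4·x + 6·x^2 + 4·x^3 + x^4)·Dx^3  (order 3).
h: a_k = 0, 0, 3, -2, -15/2, 102/5, -121/5, 30/7, 6693/140, …
ICs: h(0) = 0, h′(0) = 0, h′′(0) = 6.

f: a_k = 0, 3, 0, -9/2, 0, 81/40, 0, -243/560, 0, …
Substitute x→r, Dx→(1/r')Dx; clear ⇒ L₀.
h=∫h₀ ⇒ L = L₀·Dx.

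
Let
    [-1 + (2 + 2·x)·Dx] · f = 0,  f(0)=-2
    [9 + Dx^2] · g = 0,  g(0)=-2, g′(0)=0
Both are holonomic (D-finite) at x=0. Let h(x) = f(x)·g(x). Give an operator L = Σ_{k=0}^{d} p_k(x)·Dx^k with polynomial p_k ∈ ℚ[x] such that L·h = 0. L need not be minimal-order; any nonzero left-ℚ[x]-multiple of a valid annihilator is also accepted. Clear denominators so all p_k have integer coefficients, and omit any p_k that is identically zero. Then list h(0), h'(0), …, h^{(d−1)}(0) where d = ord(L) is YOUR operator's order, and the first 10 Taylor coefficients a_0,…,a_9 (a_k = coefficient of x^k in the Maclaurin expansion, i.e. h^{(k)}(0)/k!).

L = (39 + 72·x + 36·x^2) + (-4 - 4·x)·Dx + (4 + 8·x + 4·x^2)·Dx^2  (order 2).
h: a_k = 4, 2, -37/2, -35/4, 499/32, 367/64, -6549/1280, -4119/2560, 271401/286720, 111857/573440, …
ICs: h(0) = 4, h′(0) = 2.

f: a_k = -2, -1, 1/4, -1/8, 5/64, -7/128, 21/512, -33/1024, 429/16384, -715/32768, …
g: a_k = -2, 0, 9, 0, -27/4, 0, 81/40, 0, -729/2240, 0, …
Sym-product of L_f,L_g gives L₀ (≤ ord 2).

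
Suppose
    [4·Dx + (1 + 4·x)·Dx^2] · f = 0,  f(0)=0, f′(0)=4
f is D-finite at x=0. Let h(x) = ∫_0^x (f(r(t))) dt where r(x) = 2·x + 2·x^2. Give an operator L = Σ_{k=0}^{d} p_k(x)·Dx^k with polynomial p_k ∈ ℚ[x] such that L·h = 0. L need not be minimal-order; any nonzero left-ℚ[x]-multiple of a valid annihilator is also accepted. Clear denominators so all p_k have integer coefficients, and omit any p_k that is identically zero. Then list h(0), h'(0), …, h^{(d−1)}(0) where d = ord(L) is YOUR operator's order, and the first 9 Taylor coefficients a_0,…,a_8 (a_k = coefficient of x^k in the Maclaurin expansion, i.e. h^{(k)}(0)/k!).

L = (6 + 16·x + 16·x^2)·Dx^2 + (1 + 10·x + 24·x^2 + 16·x^3)·Dx^3  (order 3).
h: a_k = 0, 0, 4, -8, 80/3, -544/5, 7424/15, -16896/7, 86528/7, …
ICs: h(0) = 0, h′(0) = 0, h′′(0) = 8.

f: a_k = 0, 4, -8, 64/3, -64, 1024/5, -2048/3, 16384/7, -8192, …
Substitute x→r, Dx→(1/r')Dx; clear ⇒ L₀.
h=∫h₀ ⇒ L = L₀·Dx.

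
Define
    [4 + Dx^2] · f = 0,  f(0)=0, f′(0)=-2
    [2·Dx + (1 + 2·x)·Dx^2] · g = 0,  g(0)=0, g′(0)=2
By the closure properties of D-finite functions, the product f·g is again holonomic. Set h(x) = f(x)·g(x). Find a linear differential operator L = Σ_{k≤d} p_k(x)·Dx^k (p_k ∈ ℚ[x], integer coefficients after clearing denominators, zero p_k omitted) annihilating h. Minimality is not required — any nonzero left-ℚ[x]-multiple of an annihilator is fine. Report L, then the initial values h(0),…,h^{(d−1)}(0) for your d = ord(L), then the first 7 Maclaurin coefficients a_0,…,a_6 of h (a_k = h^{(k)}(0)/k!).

f: a_k = 0, -2, 0, 4/3, 0, -4/15, 0, …
g: a_k = 0, 2, -2, 8/3, -4, 32/5, -32/3, …
Product ⇒ symmetric product L₀, ord ≤ 4.
L = (-48 + 192·x + 1216·x^2 + 2048·x^3 + 1024·x^4) + (32 + 320·x + 768·x^2 + 512·x^3)·Dx + (160·x + 672·x^2 + 1024·x^3 + 512·x^4)·Dx^2 + (8 + 80·x + 192·x^2 + 128·x^3)·Dx^3 + (3 + 28·x + 92·x^2 + 128·x^3 + 64·x^4)·Dx^4  (order 4).
h: a_k = 0, 0, -4, 4, -8/3, 16/3, -88/9, …
ICs: h(0) = 0, h′(0) = 0, h′′(0) = -8, h′′′(0) = 24.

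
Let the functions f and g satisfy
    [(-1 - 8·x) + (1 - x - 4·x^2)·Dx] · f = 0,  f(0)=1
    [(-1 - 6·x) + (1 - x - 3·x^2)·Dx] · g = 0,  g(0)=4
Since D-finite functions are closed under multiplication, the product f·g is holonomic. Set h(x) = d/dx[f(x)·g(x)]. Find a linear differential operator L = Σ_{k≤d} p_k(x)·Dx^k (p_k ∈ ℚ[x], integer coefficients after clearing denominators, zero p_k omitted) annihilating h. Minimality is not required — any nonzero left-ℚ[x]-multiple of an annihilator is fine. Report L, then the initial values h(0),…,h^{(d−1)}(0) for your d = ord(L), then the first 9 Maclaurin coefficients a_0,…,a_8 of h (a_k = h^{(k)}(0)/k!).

L = (20 + 30·x - 12·x^2 - 768·x^3 - 708·x^4 + 2520·x^5 + 2880·x^6) + (-2 - 8·x + 57·x^2 + 64·x^3 - 330·x^4 - 285·x^5 + 588·x^6 + 576·x^7)·Dx  (order 1).
h: a_k = 8, 80, 300, 1344, 4480, 15768, 49560, 156992, 473220, …
ICs: h(0) = 8.

f: a_k = 1, 1, 5, 9, 29, 65, 181, 441, 1165, …
g: a_k = 4, 4, 16, 28, 76, 160, 388, 868, 2032, …
L₀ := L_f ⊗_s L_g (sym. prod.), ord ≤ 1.
Differentiate: ansatz ord ≤ ord L₀ ⇒ L.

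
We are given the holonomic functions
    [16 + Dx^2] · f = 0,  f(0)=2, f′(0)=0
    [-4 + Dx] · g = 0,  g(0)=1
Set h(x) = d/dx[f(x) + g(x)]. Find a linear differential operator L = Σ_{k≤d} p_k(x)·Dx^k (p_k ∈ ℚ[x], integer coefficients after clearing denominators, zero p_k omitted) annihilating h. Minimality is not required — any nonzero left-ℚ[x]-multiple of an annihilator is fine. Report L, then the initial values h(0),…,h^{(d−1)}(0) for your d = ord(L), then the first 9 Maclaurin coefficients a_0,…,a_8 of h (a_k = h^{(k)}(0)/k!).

f: a_k = 2, 0, -16, 0, 64/3, 0, -512/45, 0, 1024/315, …
g: a_k = 1, 4, 8, 32/3, 32/3, 128/15, 256/45, 1024/315, 512/315, …
L₀ := lclm(L_f,L_g); ord L₀ ≤ 2+1.
Derive L from L₀ (diff closure).
L = 64 - 16·Dx + 4·Dx^2 - Dx^3  (order 3).
h: a_k = 4, -16, 32, 128, 128/3, -512/15, 1024/45, 4096/105, 2048/315, …
ICs: h(0) = 4, h′(0) = -16, h′′(0) = 64.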